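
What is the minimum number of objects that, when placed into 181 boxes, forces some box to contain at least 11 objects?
n = (11 − 1)·181 + 1 = 1811

By the generalised pigeonhole principle, to guarantee some box contains ≥ r objects we need more than (r − 1) · k objects total. Threshold: n = (r − 1) · k + 1. With r = 11 and k = 181: n = 10 · 181 + 1 = 1810 + 1 = 1811. For n = 1810 = 10 · 181, we can put exactly 10 objects in every box, avoiding 11 in any single one — so 1811 is tight.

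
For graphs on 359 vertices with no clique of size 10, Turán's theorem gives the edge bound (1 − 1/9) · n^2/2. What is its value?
Turán density bound = (8/9) · 359^2/2 = 515524/9 ≈ 57280.4444

Turán's theorem: ex(n, K_{r+1}) is achieved by the complete r-partite Turán graph T(n, r) with parts as balanced as possible, and is at most (1 − 1/r) · n^2/2. For r = 9, n = 359: the density bound is (8/9) · 128881/2 = 515524/9 ≈ 57280.4444. The integer-valued extremum is e(T(359, 9)) = 57280, which is strictly less than the density bound 515524/9 since 9 ∤ 359 (the parts of T(359, 9) cannot all be equal).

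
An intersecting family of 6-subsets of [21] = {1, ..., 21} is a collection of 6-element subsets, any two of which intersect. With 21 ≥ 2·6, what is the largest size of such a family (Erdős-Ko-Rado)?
max |F| = C(20, 5) = 15504

Erdős-Ko-Rado (1961): when n ≥ 2k, max |F| = C(n−1, k−1). The bound is attained by the star {A : i ∈ A} for any fixed i ∈ [n]. Here C(21−1, 6−1) = C(20, 5) = 15504.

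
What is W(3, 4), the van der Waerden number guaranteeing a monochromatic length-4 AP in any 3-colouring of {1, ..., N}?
W(3, 4) = 293

W(3, 4) = 293. The lower bound W(3, 4) > 292 comes from an explicit good 3-colouring of [1, 292]; the upper bound W(3, 4) ≤ 293 was verified by exhaustive search over 3-colourings of [1, 293].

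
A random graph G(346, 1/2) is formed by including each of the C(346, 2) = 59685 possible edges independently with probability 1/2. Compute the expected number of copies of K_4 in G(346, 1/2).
E[# K_4] = C(346, 4) · (1/2)^C(4, 2) = 586862710 / 2^6 = 293431355/32 = 9169729.84375

For each 4-subset S of vertices (there are C(346, 4) = 586862710 such S), let X_S = 1 if S induces a K_4 (all C(4, 2) = 6 edges present). Then P(X_S = 1) = (1/2)^6 = 1/64. By linearity of expectation, E[# K_4] = C(346, 4) · (1/2)^6 = 586862710 / 64 = 293431355/32 = 9169729.84375.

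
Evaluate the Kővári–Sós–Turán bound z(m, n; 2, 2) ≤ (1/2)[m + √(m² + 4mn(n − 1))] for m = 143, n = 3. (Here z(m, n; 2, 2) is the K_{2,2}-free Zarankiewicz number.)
z(143, 3; 2, 2) ≤ (1/2)[143 + √(143² + 4·143·3·2)] = (1/2)[143 + √23881] = 148.7674

Kővári–Sós–Turán: let r_1, ..., r_143 be the row sums and z = Σ r_i the total number of 1s. Each pair of columns can share at most one row with both entries 1 (else a 2×2 all-ones block appears), so Σ_i C(r_i, 2) ≤ C(3, 2) = 3. By convexity Σ_i C(r_i, 2) ≥ 143·C(z/143, 2) = z(z − 143)/(2·143), giving z² − 143z − 143·3·2 ≤ 0 and hence z ≤ (1/2)[143 + √(20449 + 4·858)] = (1/2)[143 + √23881] ≈ (1/2)(143 + 154.5348) = 148.7674.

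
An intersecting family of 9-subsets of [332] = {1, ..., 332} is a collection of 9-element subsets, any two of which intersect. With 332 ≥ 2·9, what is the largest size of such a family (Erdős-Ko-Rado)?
max |F| = C(331, 8) = 3281594202668925

Erdős-Ko-Rado (1961): when n ≥ 2k, max |F| = C(n−1, k−1). The bound is attained by the star {A : i ∈ A} for any fixed i ∈ [n]. Here C(332−1, 9−1) = C(331, 8) = 3281594202668925.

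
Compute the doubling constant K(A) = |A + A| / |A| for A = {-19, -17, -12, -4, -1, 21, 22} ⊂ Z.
K = |A + A| / |A| = 28/7 = 4

Enumerate A + A = {a + b : a, b ∈ A}. With |A| = 7, there are |A|^2 = 49 ordered sum pairs; collecting distinct values, A + A = {-38, -36, -34, -31, -29, -24, -23, -21, -20, -18, -16, -13, -8, -5, -2, 2, 3, 4, 5, 9, 10, 17, 18, 20, 21, 42, 43, 44}, so |A + A| = 28. Thus K = 28/7 = 4. For comparison, the minimum possible |A + A| over all 7-element sets is 2·7 − 1 = 13 (so min K = 13/7), attained only by arithmetic progressions.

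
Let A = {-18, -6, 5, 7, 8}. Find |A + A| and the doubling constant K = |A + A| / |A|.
K = |A + A| / |A| = 15/5 = 3

Enumerate A + A = {a + b : a, b ∈ A}. With |A| = 5, there are |A|^2 = 25 ordered sum pairs; collecting distinct values, A + A = {-36, -24, -13, -12, -11, -10, -1, 1, 2, 10, 12, 13, 14, 15, 16}, so |A + A| = 15. Thus K = 15/5 = 3. For comparison, the minimum possible |A + A| over all 5-element sets is 2·5 − 1 = 9 (so min K = 9/5), attained only by arithmetic progressions.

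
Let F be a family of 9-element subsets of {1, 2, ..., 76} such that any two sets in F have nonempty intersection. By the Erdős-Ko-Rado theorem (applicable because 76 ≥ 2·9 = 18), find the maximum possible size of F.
max |F| = C(75, 8) = 16871053725

The Erdős-Ko-Rado theorem states: for n ≥ 2k, an intersecting family of k-subsets of an n-element set has size at most C(n − 1, k − 1), with equality for 'star' families {A ⊆ [n] : |A| = k, i ∈ A} (fix an element i). For n = 76, k = 9: C(75, 8) = 16871053725.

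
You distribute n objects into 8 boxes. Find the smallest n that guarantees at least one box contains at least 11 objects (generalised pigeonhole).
n = (11 − 1)·8 + 1 = 81

By the generalised pigeonhole principle, to guarantee some box contains ≥ r objects we need more than (r − 1) · k objects total. Threshold: n = (r − 1) · k + 1. With r = 11 and k = 8: n = 10 · 8 + 1 = 80 + 1 = 81. For n = 80 = 10 · 8, we can put exactly 10 objects in every box, avoiding 11 in any single one — so 81 is tight.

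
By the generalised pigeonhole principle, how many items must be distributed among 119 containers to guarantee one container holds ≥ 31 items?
n = (31 − 1)·119 + 1 = 3571

By the generalised pigeonhole principle, to guarantee some box contains ≥ r objects we need more than (r − 1) · k objects total. Threshold: n = (r − 1) · k + 1. With r = 31 and k = 119: n = 30 · 119 + 1 = 3570 + 1 = 3571. For n = 3570 = 30 · 119, we can put exactly 30 objects in every box, avoiding 31 in any single one — so 3571 is tight.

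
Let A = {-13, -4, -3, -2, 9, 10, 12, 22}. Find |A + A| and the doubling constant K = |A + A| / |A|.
K = |A + A| / |A| = 27/8

Enumerate A + A = {a + b : a, b ∈ A}. With |A| = 8, there are |A|^2 = 64 ordered sum pairs; collecting distinct values, A + A = {-26, -17, -16, -15, -8, -7, -6, -5, -4, -3, -1, 5, 6, 7, 8, 9, 10, 18, 19, 20, 21, 22, 24, 31, 32, 34, 44}, so |A + A| = 27. Thus K = 27/8. For comparison, the minimum possible |A + A| over all 8-element sets is 2·8 − 1 = 15 (so min K = 15/8), attained only by arithmetic progressions.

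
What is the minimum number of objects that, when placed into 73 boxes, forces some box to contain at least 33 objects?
n = (33 − 1)·73 + 1 = 2337

By the generalised pigeonhole principle, to guarantee some box contains ≥ r objects we need more than (r − 1) · k objects total. Threshold: n = (r − 1) · k + 1. With r = 33 and k = 73: n = 32 · 73 + 1 = 2336 + 1 = 2337. For n = 2336 = 32 · 73, we can put exactly 32 objects in every box, avoiding 33 in any single one — so 2337 is tight.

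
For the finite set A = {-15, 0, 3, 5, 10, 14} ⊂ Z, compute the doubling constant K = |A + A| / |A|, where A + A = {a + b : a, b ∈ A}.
K = |A + A| / |A| = 20/6 = 10/3

Enumerate A + A = {a + b : a, b ∈ A}. With |A| = 6, there are |A|^2 = 36 ordered sum pairs; collecting distinct values, A + A = {-30, -15, -12, -10, -5, -1, 0, 3, 5, 6, 8, 10, 13, 14, 15, 17, 19, 20, 24, 28}, so |A + A| = 20. Thus K = 20/6 = 10/3. For comparison, the minimum possible |A + A| over all 6-element sets is 2·6 − 1 = 11 (so min K = 11/6), attained only by arithmetic progressions.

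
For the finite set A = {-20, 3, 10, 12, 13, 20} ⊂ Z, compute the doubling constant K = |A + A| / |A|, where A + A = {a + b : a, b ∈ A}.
K = |A + A| / |A| = 20/6 = 10/3

Enumerate A + A = {a + b : a, b ∈ A}. With |A| = 6, there are |A|^2 = 36 ordered sum pairs; collecting distinct values, A + A = {-40, -17, -10, -8, -7, 0, 6, 13, 15, 16, 20, 22, 23, 24, 25, 26, 30, 32, 33, 40}, so |A + A| = 20. Thus K = 20/6 = 10/3. For comparison, the minimum possible |A + A| over all 6-element sets is 2·6 − 1 = 11 (so min K = 11/6), attained only by arithmetic progressions.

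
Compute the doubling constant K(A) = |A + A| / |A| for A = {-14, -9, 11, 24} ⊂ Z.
K = |A + A| / |A| = 10/4 = 5/2

Enumerate A + A = {a + b : a, b ∈ A}. With |A| = 4, there are |A|^2 = 16 ordered sum pairs; collecting distinct values, A + A = {-28, -23, -18, -3, 2, 10, 15, 22, 35, 48}, so |A + A| = 10. Thus K = 10/4 = 5/2. For comparison, the minimum possible |A + A| over all 4-element sets is 2·4 − 1 = 7 (so min K = 7/4), attained only by arithmetic progressions.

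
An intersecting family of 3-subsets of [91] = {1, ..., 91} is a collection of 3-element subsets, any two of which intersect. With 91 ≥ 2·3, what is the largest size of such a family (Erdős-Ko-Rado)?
max |F| = C(90, 2) = 4005

Erdős-Ko-Rado (1961): when n ≥ 2k, max |F| = C(n−1, k−1). The bound is attained by the star {A : i ∈ A} for any fixed i ∈ [n]. Here C(91−1, 3−1) = C(90, 2) = 4005.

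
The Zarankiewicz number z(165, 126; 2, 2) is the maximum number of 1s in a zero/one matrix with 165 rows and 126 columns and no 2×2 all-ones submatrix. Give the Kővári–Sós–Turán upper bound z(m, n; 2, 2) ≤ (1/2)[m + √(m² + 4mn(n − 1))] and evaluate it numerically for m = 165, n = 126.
z(165, 126; 2, 2) ≤ (1/2)[165 + √(165² + 4·165·126·125)] = (1/2)[165 + √10422225] = 1696.6736

Kővári–Sós–Turán: let r_1, ..., r_165 be the row sums and z = Σ r_i the total number of 1s. Each pair of columns can share at most one row with both entries 1 (else a 2×2 all-ones block appears), so Σ_i C(r_i, 2) ≤ C(126, 2) = 7875. By convexity Σ_i C(r_i, 2) ≥ 165·C(z/165, 2) = z(z − 165)/(2·165), giving z² − 165z − 165·126·125 ≤ 0 and hence z ≤ (1/2)[165 + √(27225 + 4·2598750)] = (1/2)[165 + √10422225] ≈ (1/2)(165 + 3228.3471) = 1696.6736.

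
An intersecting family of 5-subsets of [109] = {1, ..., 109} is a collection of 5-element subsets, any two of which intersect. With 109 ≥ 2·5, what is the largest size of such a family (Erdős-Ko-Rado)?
max |F| = C(108, 4) = 5359095

The Erdős-Ko-Rado theorem states: for n ≥ 2k, an intersecting family of k-subsets of an n-element set has size at most C(n − 1, k − 1), with equality for 'star' families {A ⊆ [n] : |A| = k, i ∈ A} (fix an element i). For n = 109, k = 5: C(108, 4) = 5359095.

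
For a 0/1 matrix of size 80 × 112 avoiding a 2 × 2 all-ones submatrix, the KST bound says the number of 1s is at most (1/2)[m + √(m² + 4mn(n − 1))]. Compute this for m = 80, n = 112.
z(80, 112; 2, 2) ≤ (1/2)[80 + √(80² + 4·80·112·111)] = (1/2)[80 + √3984640] = 1038.0782

Kővári–Sós–Turán: let r_1, ..., r_80 be the row sums and z = Σ r_i the total number of 1s. Each pair of columns can share at most one row with both entries 1 (else a 2×2 all-ones block appears), so Σ_i C(r_i, 2) ≤ C(112, 2) = 6216. By convexity Σ_i C(r_i, 2) ≥ 80·C(z/80, 2) = z(z − 80)/(2·80), giving z² − 80z − 80·112·111 ≤ 0 and hence z ≤ (1/2)[80 + √(6400 + 4·994560)] = (1/2)[80 + √3984640] ≈ (1/2)(80 + 1996.1563) = 1038.0782.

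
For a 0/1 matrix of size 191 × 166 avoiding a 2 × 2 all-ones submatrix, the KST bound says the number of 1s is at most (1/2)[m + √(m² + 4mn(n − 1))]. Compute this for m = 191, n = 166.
z(191, 166; 2, 2) ≤ (1/2)[191 + √(191² + 4·191·166·165)] = (1/2)[191 + √20962441] = 2384.7379

Kővári–Sós–Turán: let r_1, ..., r_191 be the row sums and z = Σ r_i the total number of 1s. Each pair of columns can share at most one row with both entries 1 (else a 2×2 all-ones block appears), so Σ_i C(r_i, 2) ≤ C(166, 2) = 13695. By convexity Σ_i C(r_i, 2) ≥ 191·C(z/191, 2) = z(z − 191)/(2·191), giving z² − 191z − 191·166·165 ≤ 0 and hence z ≤ (1/2)[191 + √(36481 + 4·5231490)] = (1/2)[191 + √20962441] ≈ (1/2)(191 + 4578.4758) = 2384.7379.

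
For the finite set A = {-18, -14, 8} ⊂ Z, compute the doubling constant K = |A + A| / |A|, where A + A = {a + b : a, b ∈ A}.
K = |A + A| / |A| = 6/3 = 2

Enumerate A + A = {a + b : a, b ∈ A}. With |A| = 3, there are |A|^2 = 9 ordered sum pairs; collecting distinct values, A + A = {-36, -32, -28, -10, -6, 16}, so |A + A| = 6. Thus K = 6/3 = 2. For comparison, the minimum possible |A + A| over all 3-element sets is 2·3 − 1 = 5 (so min K = 5/3), attained only by arithmetic progressions.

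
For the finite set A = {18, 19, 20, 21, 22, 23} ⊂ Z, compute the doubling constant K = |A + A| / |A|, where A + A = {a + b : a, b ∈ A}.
K = |A + A| / |A| = 11/6

Enumerate A + A = {a + b : a, b ∈ A}. With |A| = 6, there are |A|^2 = 36 ordered sum pairs; collecting distinct values, A + A = {36, 37, 38, 39, 40, 41, 42, 43, 44, 45, 46}, so |A + A| = 11. Thus K = 11/6. Here |A + A| = 2|A| − 1 = 11, the minimum possible — so K = 11/6 is minimal, which holds iff A is an arithmetic progression.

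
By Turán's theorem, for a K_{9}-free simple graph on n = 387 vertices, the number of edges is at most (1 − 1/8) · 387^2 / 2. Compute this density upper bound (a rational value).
Turán density bound = (7/8) · 387^2/2 = 1048383/16 ≈ 65523.9375

Turán's theorem: ex(n, K_{r+1}) is achieved by the complete r-partite Turán graph T(n, r) with parts as balanced as possible, and is at most (1 − 1/r) · n^2/2. For r = 8, n = 387: the density bound is (7/8) · 149769/2 = 1048383/16 ≈ 65523.9375. The integer-valued extremum is e(T(387, 8)) = 65523, which is strictly less than the density bound 1048383/16 since 8 ∤ 387 (the parts of T(387, 8) cannot all be equal).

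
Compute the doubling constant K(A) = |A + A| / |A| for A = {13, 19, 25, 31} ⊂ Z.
K = |A + A| / |A| = 7/4

Enumerate A + A = {a + b : a, b ∈ A}. With |A| = 4, there are |A|^2 = 16 ordered sum pairs; collecting distinct values, A + A = {26, 32, 38, 44, 50, 56, 62}, so |A + A| = 7. Thus K = 7/4. Here |A + A| = 2|A| − 1 = 7, the minimum possible — so K = 7/4 is minimal, which holds iff A is an arithmetic progression.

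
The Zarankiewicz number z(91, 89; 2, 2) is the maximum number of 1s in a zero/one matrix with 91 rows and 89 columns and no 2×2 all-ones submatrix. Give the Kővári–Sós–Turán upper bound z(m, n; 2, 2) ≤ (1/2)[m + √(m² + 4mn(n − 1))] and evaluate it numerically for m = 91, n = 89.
z(91, 89; 2, 2) ≤ (1/2)[91 + √(91² + 4·91·89·88)] = (1/2)[91 + √2859129] = 890.948

Kővári–Sós–Turán: let r_1, ..., r_91 be the row sums and z = Σ r_i the total number of 1s. Each pair of columns can share at most one row with both entries 1 (else a 2×2 all-ones block appears), so Σ_i C(r_i, 2) ≤ C(89, 2) = 3916. By convexity Σ_i C(r_i, 2) ≥ 91·C(z/91, 2) = z(z − 91)/(2·91), giving z² − 91z − 91·89·88 ≤ 0 and hence z ≤ (1/2)[91 + √(8281 + 4·712712)] = (1/2)[91 + √2859129] ≈ (1/2)(91 + 1690.8959) = 890.948.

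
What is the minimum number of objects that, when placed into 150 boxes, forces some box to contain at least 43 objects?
n = (43 − 1)·150 + 1 = 6301

By the generalised pigeonhole principle, to guarantee some box contains ≥ r objects we need more than (r − 1) · k objects total. Threshold: n = (r − 1) · k + 1. With r = 43 and k = 150: n = 42 · 150 + 1 = 6300 + 1 = 6301. For n = 6300 = 42 · 150, we can put exactly 42 objects in every box, avoiding 43 in any single one — so 6301 is tight.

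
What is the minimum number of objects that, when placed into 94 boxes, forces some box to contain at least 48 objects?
n = (48 − 1)·94 + 1 = 4419

By the generalised pigeonhole principle, to guarantee some box contains ≥ r objects we need more than (r − 1) · k objects total. Threshold: n = (r − 1) · k + 1. With r = 48 and k = 94: n = 47 · 94 + 1 = 4418 + 1 = 4419. For n = 4418 = 47 · 94, we can put exactly 47 objects in every box, avoiding 48 in any single one — so 4419 is tight.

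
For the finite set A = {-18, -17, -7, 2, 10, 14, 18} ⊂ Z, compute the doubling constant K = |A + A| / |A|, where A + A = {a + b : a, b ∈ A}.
K = |A + A| / |A| = 26/7

Enumerate A + A = {a + b : a, b ∈ A}. With |A| = 7, there are |A|^2 = 49 ordered sum pairs; collecting distinct values, A + A = {-36, -35, -34, -25, -24, -16, -15, -14, -8, -7, -5, -4, -3, 0, 1, 3, 4, 7, 11, 12, 16, 20, 24, 28, 32, 36}, so |A + A| = 26. Thus K = 26/7. For comparison, the minimum possible |A + A| over all 7-element sets is 2·7 − 1 = 13 (so min K = 13/7), attained only by arithmetic progressions.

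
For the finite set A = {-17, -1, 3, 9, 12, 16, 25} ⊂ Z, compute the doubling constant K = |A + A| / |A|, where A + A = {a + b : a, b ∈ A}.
K = |A + A| / |A| = 24/7

Enumerate A + A = {a + b : a, b ∈ A}. With |A| = 7, there are |A|^2 = 49 ordered sum pairs; collecting distinct values, A + A = {-34, -18, -14, -8, -5, -2, -1, 2, 6, 8, 11, 12, 15, 18, 19, 21, 24, 25, 28, 32, 34, 37, 41, 50}, so |A + A| = 24. Thus K = 24/7. For comparison, the minimum possible |A + A| over all 7-element sets is 2·7 − 1 = 13 (so min K = 13/7), attained only by arithmetic progressions.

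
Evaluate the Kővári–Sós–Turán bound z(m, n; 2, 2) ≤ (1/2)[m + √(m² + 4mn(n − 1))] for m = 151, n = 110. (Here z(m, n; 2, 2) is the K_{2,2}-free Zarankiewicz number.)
z(151, 110; 2, 2) ≤ (1/2)[151 + √(151² + 4·151·110·109)] = (1/2)[151 + √7264761] = 1423.161

Kővári–Sós–Turán: let r_1, ..., r_151 be the row sums and z = Σ r_i the total number of 1s. Each pair of columns can share at most one row with both entries 1 (else a 2×2 all-ones block appears), so Σ_i C(r_i, 2) ≤ C(110, 2) = 5995. By convexity Σ_i C(r_i, 2) ≥ 151·C(z/151, 2) = z(z − 151)/(2·151), giving z² − 151z − 151·110·109 ≤ 0 and hence z ≤ (1/2)[151 + √(22801 + 4·1810490)] = (1/2)[151 + √7264761] ≈ (1/2)(151 + 2695.3221) = 1423.161.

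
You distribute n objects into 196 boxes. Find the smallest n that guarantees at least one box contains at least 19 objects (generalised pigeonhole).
n = (19 − 1)·196 + 1 = 3529

By the generalised pigeonhole principle, to guarantee some box contains ≥ r objects we need more than (r − 1) · k objects total. Threshold: n = (r − 1) · k + 1. With r = 19 and k = 196: n = 18 · 196 + 1 = 3528 + 1 = 3529. For n = 3528 = 18 · 196, we can put exactly 18 objects in every box, avoiding 19 in any single one — so 3529 is tight.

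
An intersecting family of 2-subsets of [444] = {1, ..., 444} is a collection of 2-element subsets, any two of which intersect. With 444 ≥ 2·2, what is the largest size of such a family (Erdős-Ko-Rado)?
max |F| = C(443, 1) = 443

Erdős-Ko-Rado (1961): when n ≥ 2k, max |F| = C(n−1, k−1). The bound is attained by the star {A : i ∈ A} for any fixed i ∈ [n]. Here C(444−1, 2−1) = C(443, 1) = 443.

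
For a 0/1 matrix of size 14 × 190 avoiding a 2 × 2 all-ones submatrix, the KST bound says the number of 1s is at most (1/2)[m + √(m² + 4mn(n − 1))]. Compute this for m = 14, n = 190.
z(14, 190; 2, 2) ≤ (1/2)[14 + √(14² + 4·14·190·189)] = (1/2)[14 + √2011156] = 716.0762

Kővári–Sós–Turán: let r_1, ..., r_14 be the row sums and z = Σ r_i the total number of 1s. Each pair of columns can share at most one row with both entries 1 (else a 2×2 all-ones block appears), so Σ_i C(r_i, 2) ≤ C(190, 2) = 17955. By convexity Σ_i C(r_i, 2) ≥ 14·C(z/14, 2) = z(z − 14)/(2·14), giving z² − 14z − 14·190·189 ≤ 0 and hence z ≤ (1/2)[14 + √(196 + 4·502740)] = (1/2)[14 + √2011156] ≈ (1/2)(14 + 1418.1523) = 716.0762.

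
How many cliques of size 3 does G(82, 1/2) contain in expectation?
E[# K_3] = C(82, 3) · (1/2)^C(3, 2) = 88560 / 2^3 = 11070

For each 3-subset S of vertices (there are C(82, 3) = 88560 such S), let X_S = 1 if S induces a K_3 (all C(3, 2) = 3 edges present). Then P(X_S = 1) = (1/2)^3 = 1/8. By linearity of expectation, E[# K_3] = C(82, 3) · (1/2)^3 = 88560 / 8 = 11070.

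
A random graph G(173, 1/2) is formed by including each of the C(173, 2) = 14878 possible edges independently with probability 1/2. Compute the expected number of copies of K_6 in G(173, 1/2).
E[# K_6] = C(173, 6) · (1/2)^C(6, 2) = 34110106212 / 2^15 = 8527526553/8192 ≈ 1040957.831177

For each 6-subset S of vertices (there are C(173, 6) = 34110106212 such S), let X_S = 1 if S induces a K_6 (all C(6, 2) = 15 edges present). Then P(X_S = 1) = (1/2)^15 = 1/32768. By linearity of expectation, E[# K_6] = C(173, 6) · (1/2)^15 = 34110106212 / 32768 = 8527526553/8192 ≈ 1040957.831177.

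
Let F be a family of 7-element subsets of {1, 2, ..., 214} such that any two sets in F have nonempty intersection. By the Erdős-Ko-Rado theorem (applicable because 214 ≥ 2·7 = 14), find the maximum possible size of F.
max |F| = C(213, 6) = 120807622936

Erdős-Ko-Rado (1961): when n ≥ 2k, max |F| = C(n−1, k−1). The bound is attained by the star {A : i ∈ A} for any fixed i ∈ [n]. Here C(214−1, 7−1) = C(213, 6) = 120807622936.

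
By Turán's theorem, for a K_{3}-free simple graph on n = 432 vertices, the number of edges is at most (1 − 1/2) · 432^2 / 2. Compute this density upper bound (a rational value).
Turán density bound = (1/2) · 432^2/2 = 46656

Turán's theorem: ex(n, K_{r+1}) is achieved by the complete r-partite Turán graph T(n, r) with parts as balanced as possible, and is at most (1 − 1/r) · n^2/2. For r = 2, n = 432: the density bound is (1/2) · 186624/2 = 46656. Since 2 ∣ 432, the Turán graph T(432, 2) has parts of equal size 216, and its edge count e(T(432, 2)) = 46656 attains the density bound exactly.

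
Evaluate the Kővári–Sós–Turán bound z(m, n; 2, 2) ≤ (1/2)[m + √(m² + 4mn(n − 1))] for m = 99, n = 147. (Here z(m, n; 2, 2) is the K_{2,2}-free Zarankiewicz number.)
z(99, 147; 2, 2) ≤ (1/2)[99 + √(99² + 4·99·147·146)] = (1/2)[99 + √8508753] = 1507.9883

Kővári–Sós–Turán: let r_1, ..., r_99 be the row sums and z = Σ r_i the total number of 1s. Each pair of columns can share at most one row with both entries 1 (else a 2×2 all-ones block appears), so Σ_i C(r_i, 2) ≤ C(147, 2) = 10731. By convexity Σ_i C(r_i, 2) ≥ 99·C(z/99, 2) = z(z − 99)/(2·99), giving z² − 99z − 99·147·146 ≤ 0 and hence z ≤ (1/2)[99 + √(9801 + 4·2124738)] = (1/2)[99 + √8508753] ≈ (1/2)(99 + 2916.9767) = 1507.9883.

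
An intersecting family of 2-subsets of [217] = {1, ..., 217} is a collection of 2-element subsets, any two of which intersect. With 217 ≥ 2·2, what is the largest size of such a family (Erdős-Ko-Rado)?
max |F| = C(216, 1) = 216

Erdős-Ko-Rado (1961): when n ≥ 2k, max |F| = C(n−1, k−1). The bound is attained by the star {A : i ∈ A} for any fixed i ∈ [n]. Here C(217−1, 2−1) = C(216, 1) = 216.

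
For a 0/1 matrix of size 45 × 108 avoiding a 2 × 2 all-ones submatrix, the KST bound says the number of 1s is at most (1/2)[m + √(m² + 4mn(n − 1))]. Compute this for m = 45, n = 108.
z(45, 108; 2, 2) ≤ (1/2)[45 + √(45² + 4·45·108·107)] = (1/2)[45 + √2082105] = 743.9751

Kővári–Sós–Turán: let r_1, ..., r_45 be the row sums and z = Σ r_i the total number of 1s. Each pair of columns can share at most one row with both entries 1 (else a 2×2 all-ones block appears), so Σ_i C(r_i, 2) ≤ C(108, 2) = 5778. By convexity Σ_i C(r_i, 2) ≥ 45·C(z/45, 2) = z(z − 45)/(2·45), giving z² − 45z − 45·108·107 ≤ 0 and hence z ≤ (1/2)[45 + √(2025 + 4·520020)] = (1/2)[45 + √2082105] ≈ (1/2)(45 + 1442.9501) = 743.9751.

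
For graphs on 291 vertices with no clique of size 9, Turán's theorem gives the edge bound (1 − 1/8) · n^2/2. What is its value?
Turán density bound = (7/8) · 291^2/2 = 592767/16 ≈ 37047.9375

Turán's theorem: ex(n, K_{r+1}) is achieved by the complete r-partite Turán graph T(n, r) with parts as balanced as possible, and is at most (1 − 1/r) · n^2/2. For r = 8, n = 291: the density bound is (7/8) · 84681/2 = 592767/16 ≈ 37047.9375. The integer-valued extremum is e(T(291, 8)) = 37047, which is strictly less than the density bound 592767/16 since 8 ∤ 291 (the parts of T(291, 8) cannot all be equal).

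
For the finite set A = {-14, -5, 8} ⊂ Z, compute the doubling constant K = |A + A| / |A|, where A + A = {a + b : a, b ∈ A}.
K = |A + A| / |A| = 6/3 = 2

Enumerate A + A = {a + b : a, b ∈ A}. With |A| = 3, there are |A|^2 = 9 ordered sum pairs; collecting distinct values, A + A = {-28, -19, -10, -6, 3, 16}, so |A + A| = 6. Thus K = 6/3 = 2. For comparison, the minimum possible |A + A| over all 3-element sets is 2·3 − 1 = 5 (so min K = 5/3), attained only by arithmetic progressions.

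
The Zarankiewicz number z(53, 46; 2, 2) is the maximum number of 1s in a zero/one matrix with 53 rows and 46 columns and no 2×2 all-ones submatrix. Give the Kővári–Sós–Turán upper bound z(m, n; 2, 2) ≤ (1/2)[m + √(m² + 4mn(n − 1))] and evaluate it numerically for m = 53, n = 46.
z(53, 46; 2, 2) ≤ (1/2)[53 + √(53² + 4·53·46·45)] = (1/2)[53 + √441649] = 358.7834

Kővári–Sós–Turán: let r_1, ..., r_53 be the row sums and z = Σ r_i the total number of 1s. Each pair of columns can share at most one row with both entries 1 (else a 2×2 all-ones block appears), so Σ_i C(r_i, 2) ≤ C(46, 2) = 1035. By convexity Σ_i C(r_i, 2) ≥ 53·C(z/53, 2) = z(z − 53)/(2·53), giving z² − 53z − 53·46·45 ≤ 0 and hence z ≤ (1/2)[53 + √(2809 + 4·109710)] = (1/2)[53 + √441649] ≈ (1/2)(53 + 664.5668) = 358.7834.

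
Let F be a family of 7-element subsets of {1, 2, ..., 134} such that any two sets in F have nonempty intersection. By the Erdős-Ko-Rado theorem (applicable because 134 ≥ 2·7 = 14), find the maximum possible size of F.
max |F| = C(133, 6) = 6856577728

Erdős-Ko-Rado (1961): when n ≥ 2k, max |F| = C(n−1, k−1). The bound is attained by the star {A : i ∈ A} for any fixed i ∈ [n]. Here C(134−1, 7−1) = C(133, 6) = 6856577728.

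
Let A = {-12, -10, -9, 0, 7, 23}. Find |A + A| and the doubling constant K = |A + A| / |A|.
K = |A + A| / |A| = 20/6 = 10/3

Enumerate A + A = {a + b : a, b ∈ A}. With |A| = 6, there are |A|^2 = 36 ordered sum pairs; collecting distinct values, A + A = {-24, -22, -21, -20, -19, -18, -12, -10, -9, -5, -3, -2, 0, 7, 11, 13, 14, 23, 30, 46}, so |A + A| = 20. Thus K = 20/6 = 10/3. For comparison, the minimum possible |A + A| over all 6-element sets is 2·6 − 1 = 11 (so min K = 11/6), attained only by arithmetic progressions.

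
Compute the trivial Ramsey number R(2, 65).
R(2, 65) = 65

R(2, k) = k for all k ≥ 2: in a 2-colouring of K_k, either some edge is red (a red K_2) or all edges are blue (a blue K_k). And K_{64} coloured all-blue has no blue K_65, so R(2, 65) > 64. Hence R(2, 65) = 65.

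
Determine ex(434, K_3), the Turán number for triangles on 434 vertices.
ex(434, K_3) = ⌊434^2/4⌋ = 47089

Mantel (1907): a triangle-free graph on n vertices has at most ⌊n^2/4⌋ edges, with equality for the complete bipartite graph K_{⌊n/2⌋, ⌈n/2⌉}. For n = 434: ⌊434^2/4⌋ = ⌊188356/4⌋ = 47089. The extremal graph is K_{217, 217}, which has 217·217 = 47089 edges.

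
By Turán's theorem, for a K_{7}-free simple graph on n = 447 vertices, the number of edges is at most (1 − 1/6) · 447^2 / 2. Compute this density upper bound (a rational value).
Turán density bound = (5/6) · 447^2/2 = 333015/4 ≈ 83253.75

Turán's theorem: ex(n, K_{r+1}) is achieved by the complete r-partite Turán graph T(n, r) with parts as balanced as possible, and is at most (1 − 1/r) · n^2/2. For r = 6, n = 447: the density bound is (5/6) · 199809/2 = 333015/4 ≈ 83253.75. The integer-valued extremum is e(T(447, 6)) = 83253, which is strictly less than the density bound 333015/4 since 6 ∤ 447 (the parts of T(447, 6) cannot all be equal).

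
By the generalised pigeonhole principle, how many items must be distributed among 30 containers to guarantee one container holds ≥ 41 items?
n = (41 − 1)·30 + 1 = 1201

By the generalised pigeonhole principle, to guarantee some box contains ≥ r objects we need more than (r − 1) · k objects total. Threshold: n = (r − 1) · k + 1. With r = 41 and k = 30: n = 40 · 30 + 1 = 1200 + 1 = 1201. For n = 1200 = 40 · 30, we can put exactly 40 objects in every box, avoiding 41 in any single one — so 1201 is tight.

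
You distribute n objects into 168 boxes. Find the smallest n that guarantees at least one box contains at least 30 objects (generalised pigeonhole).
n = (30 − 1)·168 + 1 = 4873

By the generalised pigeonhole principle, to guarantee some box contains ≥ r objects we need more than (r − 1) · k objects total. Threshold: n = (r − 1) · k + 1. With r = 30 and k = 168: n = 29 · 168 + 1 = 4872 + 1 = 4873. For n = 4872 = 29 · 168, we can put exactly 29 objects in every box, avoiding 30 in any single one — so 4873 is tight.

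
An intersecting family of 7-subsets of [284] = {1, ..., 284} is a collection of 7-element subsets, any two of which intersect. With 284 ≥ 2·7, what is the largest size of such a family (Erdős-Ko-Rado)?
max |F| = C(283, 6) = 676419934218

Erdős-Ko-Rado (1961): when n ≥ 2k, max |F| = C(n−1, k−1). The bound is attained by the star {A : i ∈ A} for any fixed i ∈ [n]. Here C(284−1, 7−1) = C(283, 6) = 676419934218.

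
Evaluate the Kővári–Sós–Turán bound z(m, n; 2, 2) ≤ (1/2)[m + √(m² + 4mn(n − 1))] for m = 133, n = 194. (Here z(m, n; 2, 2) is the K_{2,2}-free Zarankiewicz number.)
z(133, 194; 2, 2) ≤ (1/2)[133 + √(133² + 4·133·194·193)] = (1/2)[133 + √19936833] = 2299.034

Kővári–Sós–Turán: let r_1, ..., r_133 be the row sums and z = Σ r_i the total number of 1s. Each pair of columns can share at most one row with both entries 1 (else a 2×2 all-ones block appears), so Σ_i C(r_i, 2) ≤ C(194, 2) = 18721. By convexity Σ_i C(r_i, 2) ≥ 133·C(z/133, 2) = z(z − 133)/(2·133), giving z² − 133z − 133·194·193 ≤ 0 and hence z ≤ (1/2)[133 + √(17689 + 4·4979786)] = (1/2)[133 + √19936833] ≈ (1/2)(133 + 4465.0681) = 2299.034.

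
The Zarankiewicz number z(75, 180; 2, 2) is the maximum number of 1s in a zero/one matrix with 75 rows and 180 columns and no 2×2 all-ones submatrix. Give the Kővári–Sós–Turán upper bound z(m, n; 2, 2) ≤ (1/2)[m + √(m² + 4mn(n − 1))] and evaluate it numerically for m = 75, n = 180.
z(75, 180; 2, 2) ≤ (1/2)[75 + √(75² + 4·75·180·179)] = (1/2)[75 + √9671625] = 1592.4618

Kővári–Sós–Turán: let r_1, ..., r_75 be the row sums and z = Σ r_i the total number of 1s. Each pair of columns can share at most one row with both entries 1 (else a 2×2 all-ones block appears), so Σ_i C(r_i, 2) ≤ C(180, 2) = 16110. By convexity Σ_i C(r_i, 2) ≥ 75·C(z/75, 2) = z(z − 75)/(2·75), giving z² − 75z − 75·180·179 ≤ 0 and hence z ≤ (1/2)[75 + √(5625 + 4·2416500)] = (1/2)[75 + √9671625] ≈ (1/2)(75 + 3109.9236) = 1592.4618.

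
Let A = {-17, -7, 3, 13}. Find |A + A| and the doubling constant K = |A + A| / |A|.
K = |A + A| / |A| = 7/4

Enumerate A + A = {a + b : a, b ∈ A}. With |A| = 4, there are |A|^2 = 16 ordered sum pairs; collecting distinct values, A + A = {-34, -24, -14, -4, 6, 16, 26}, so |A + A| = 7. Thus K = 7/4. Here |A + A| = 2|A| − 1 = 7, the minimum possible — so K = 7/4 is minimal, which holds iff A is an arithmetic progression.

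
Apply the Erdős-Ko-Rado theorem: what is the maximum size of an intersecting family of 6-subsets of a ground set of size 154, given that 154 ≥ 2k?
max |F| = C(153, 5) = 654045930

Erdős-Ko-Rado (1961): when n ≥ 2k, max |F| = C(n−1, k−1). The bound is attained by the star {A : i ∈ A} for any fixed i ∈ [n]. Here C(154−1, 6−1) = C(153, 5) = 654045930.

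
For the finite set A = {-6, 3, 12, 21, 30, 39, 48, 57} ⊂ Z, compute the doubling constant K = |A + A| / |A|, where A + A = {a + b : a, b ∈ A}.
K = |A + A| / |A| = 15/8

Enumerate A + A = {a + b : a, b ∈ A}. With |A| = 8, there are |A|^2 = 64 ordered sum pairs; collecting distinct values, A + A = {-12, -3, 6, 15, 24, 33, 42, 51, 60, 69, 78, 87, 96, 105, 114}, so |A + A| = 15. Thus K = 15/8. Here |A + A| = 2|A| − 1 = 15, the minimum possible — so K = 15/8 is minimal, which holds iff A is an arithmetic progression.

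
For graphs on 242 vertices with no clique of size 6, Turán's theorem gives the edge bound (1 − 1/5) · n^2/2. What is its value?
Turán density bound = (4/5) · 242^2/2 = 117128/5 ≈ 23425.6

Turán's theorem: ex(n, K_{r+1}) is achieved by the complete r-partite Turán graph T(n, r) with parts as balanced as possible, and is at most (1 − 1/r) · n^2/2. For r = 5, n = 242: the density bound is (4/5) · 58564/2 = 117128/5 ≈ 23425.6. The integer-valued extremum is e(T(242, 5)) = 23425, which is strictly less than the density bound 117128/5 since 5 ∤ 242 (the parts of T(242, 5) cannot all be equal).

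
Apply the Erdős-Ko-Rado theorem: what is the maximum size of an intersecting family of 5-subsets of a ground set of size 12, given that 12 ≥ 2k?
max |F| = C(11, 4) = 330

Erdős-Ko-Rado (1961): when n ≥ 2k, max |F| = C(n−1, k−1). The bound is attained by the star {A : i ∈ A} for any fixed i ∈ [n]. Here C(12−1, 5−1) = C(11, 4) = 330.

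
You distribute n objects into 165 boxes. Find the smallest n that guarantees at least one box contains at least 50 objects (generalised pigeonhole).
n = (50 − 1)·165 + 1 = 8086

By the generalised pigeonhole principle, to guarantee some box contains ≥ r objects we need more than (r − 1) · k objects total. Threshold: n = (r − 1) · k + 1. With r = 50 and k = 165: n = 49 · 165 + 1 = 8085 + 1 = 8086. For n = 8085 = 49 · 165, we can put exactly 49 objects in every box, avoiding 50 in any single one — so 8086 is tight.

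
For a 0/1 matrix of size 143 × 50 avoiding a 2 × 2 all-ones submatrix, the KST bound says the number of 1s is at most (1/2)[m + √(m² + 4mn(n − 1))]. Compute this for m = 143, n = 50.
z(143, 50; 2, 2) ≤ (1/2)[143 + √(143² + 4·143·50·49)] = (1/2)[143 + √1421849] = 667.7065

Kővári–Sós–Turán: let r_1, ..., r_143 be the row sums and z = Σ r_i the total number of 1s. Each pair of columns can share at most one row with both entries 1 (else a 2×2 all-ones block appears), so Σ_i C(r_i, 2) ≤ C(50, 2) = 1225. By convexity Σ_i C(r_i, 2) ≥ 143·C(z/143, 2) = z(z − 143)/(2·143), giving z² − 143z − 143·50·49 ≤ 0 and hence z ≤ (1/2)[143 + √(20449 + 4·350350)] = (1/2)[143 + √1421849] ≈ (1/2)(143 + 1192.4131) = 667.7065.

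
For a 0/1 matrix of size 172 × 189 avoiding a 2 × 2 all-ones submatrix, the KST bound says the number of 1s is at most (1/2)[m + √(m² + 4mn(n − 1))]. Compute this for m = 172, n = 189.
z(172, 189; 2, 2) ≤ (1/2)[172 + √(172² + 4·172·189·188)] = (1/2)[172 + √24475600] = 2559.641

Kővári–Sós–Turán: let r_1, ..., r_172 be the row sums and z = Σ r_i the total number of 1s. Each pair of columns can share at most one row with both entries 1 (else a 2×2 all-ones block appears), so Σ_i C(r_i, 2) ≤ C(189, 2) = 17766. By convexity Σ_i C(r_i, 2) ≥ 172·C(z/172, 2) = z(z − 172)/(2·172), giving z² − 172z − 172·189·188 ≤ 0 and hence z ≤ (1/2)[172 + √(29584 + 4·6111504)] = (1/2)[172 + √24475600] ≈ (1/2)(172 + 4947.2821) = 2559.641.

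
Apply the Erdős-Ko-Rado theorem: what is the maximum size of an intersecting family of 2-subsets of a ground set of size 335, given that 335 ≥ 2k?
max |F| = C(334, 1) = 334

The Erdős-Ko-Rado theorem states: for n ≥ 2k, an intersecting family of k-subsets of an n-element set has size at most C(n − 1, k − 1), with equality for 'star' families {A ⊆ [n] : |A| = k, i ∈ A} (fix an element i). For n = 335, k = 2: C(334, 1) = 334.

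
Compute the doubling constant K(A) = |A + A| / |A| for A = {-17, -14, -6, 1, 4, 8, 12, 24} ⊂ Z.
K = |A + A| / |A| = 31/8

Enumerate A + A = {a + b : a, b ∈ A}. With |A| = 8, there are |A|^2 = 64 ordered sum pairs; collecting distinct values, A + A = {-34, -31, -28, -23, -20, -16, -13, -12, -10, -9, -6, -5, -2, 2, 5, 6, 7, 8, 9, 10, 12, 13, 16, 18, 20, 24, 25, 28, 32, 36, 48}, so |A + A| = 31. Thus K = 31/8. For comparison, the minimum possible |A + A| over all 8-element sets is 2·8 − 1 = 15 (so min K = 15/8), attained only by arithmetic progressions.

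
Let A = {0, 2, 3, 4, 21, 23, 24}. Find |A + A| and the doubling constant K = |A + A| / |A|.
K = |A + A| / |A| = 21/7 = 3

Enumerate A + A = {a + b : a, b ∈ A}. With |A| = 7, there are |A|^2 = 49 ordered sum pairs; collecting distinct values, A + A = {0, 2, 3, 4, 5, 6, 7, 8, 21, 23, 24, 25, 26, 27, 28, 42, 44, 45, 46, 47, 48}, so |A + A| = 21. Thus K = 21/7 = 3. For comparison, the minimum possible |A + A| over all 7-element sets is 2·7 − 1 = 13 (so min K = 13/7), attained only by arithmetic progressions.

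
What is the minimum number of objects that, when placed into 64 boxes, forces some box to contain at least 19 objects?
n = (19 − 1)·64 + 1 = 1153

By the generalised pigeonhole principle, to guarantee some box contains ≥ r objects we need more than (r − 1) · k objects total. Threshold: n = (r − 1) · k + 1. With r = 19 and k = 64: n = 18 · 64 + 1 = 1152 + 1 = 1153. For n = 1152 = 18 · 64, we can put exactly 18 objects in every box, avoiding 19 in any single one — so 1153 is tight.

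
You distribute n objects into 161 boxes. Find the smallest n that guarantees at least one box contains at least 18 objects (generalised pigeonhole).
n = (18 − 1)·161 + 1 = 2738

By the generalised pigeonhole principle, to guarantee some box contains ≥ r objects we need more than (r − 1) · k objects total. Threshold: n = (r − 1) · k + 1. With r = 18 and k = 161: n = 17 · 161 + 1 = 2737 + 1 = 2738. For n = 2737 = 17 · 161, we can put exactly 17 objects in every box, avoiding 18 in any single one — so 2738 is tight.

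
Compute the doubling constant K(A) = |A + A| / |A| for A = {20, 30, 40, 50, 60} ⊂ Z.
K = |A + A| / |A| = 9/5

Enumerate A + A = {a + b : a, b ∈ A}. With |A| = 5, there are |A|^2 = 25 ordered sum pairs; collecting distinct values, A + A = {40, 50, 60, 70, 80, 90, 100, 110, 120}, so |A + A| = 9. Thus K = 9/5. Here |A + A| = 2|A| − 1 = 9, the minimum possible — so K = 9/5 is minimal, which holds iff A is an arithmetic progression.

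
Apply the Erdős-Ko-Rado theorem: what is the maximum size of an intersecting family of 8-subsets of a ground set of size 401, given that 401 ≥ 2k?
max |F| = C(400, 7) = 308364541201200

The Erdős-Ko-Rado theorem states: for n ≥ 2k, an intersecting family of k-subsets of an n-element set has size at most C(n − 1, k − 1), with equality for 'star' families {A ⊆ [n] : |A| = k, i ∈ A} (fix an element i). For n = 401, k = 8: C(400, 7) = 308364541201200.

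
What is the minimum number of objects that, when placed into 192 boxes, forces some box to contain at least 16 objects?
n = (16 − 1)·192 + 1 = 2881

By the generalised pigeonhole principle, to guarantee some box contains ≥ r objects we need more than (r − 1) · k objects total. Threshold: n = (r − 1) · k + 1. With r = 16 and k = 192: n = 15 · 192 + 1 = 2880 + 1 = 2881. For n = 2880 = 15 · 192, we can put exactly 15 objects in every box, avoiding 16 in any single one — so 2881 is tight.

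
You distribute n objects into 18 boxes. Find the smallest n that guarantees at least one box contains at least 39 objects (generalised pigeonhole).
n = (39 − 1)·18 + 1 = 685

By the generalised pigeonhole principle, to guarantee some box contains ≥ r objects we need more than (r − 1) · k objects total. Threshold: n = (r − 1) · k + 1. With r = 39 and k = 18: n = 38 · 18 + 1 = 684 + 1 = 685. For n = 684 = 38 · 18, we can put exactly 38 objects in every box, avoiding 39 in any single one — so 685 is tight.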